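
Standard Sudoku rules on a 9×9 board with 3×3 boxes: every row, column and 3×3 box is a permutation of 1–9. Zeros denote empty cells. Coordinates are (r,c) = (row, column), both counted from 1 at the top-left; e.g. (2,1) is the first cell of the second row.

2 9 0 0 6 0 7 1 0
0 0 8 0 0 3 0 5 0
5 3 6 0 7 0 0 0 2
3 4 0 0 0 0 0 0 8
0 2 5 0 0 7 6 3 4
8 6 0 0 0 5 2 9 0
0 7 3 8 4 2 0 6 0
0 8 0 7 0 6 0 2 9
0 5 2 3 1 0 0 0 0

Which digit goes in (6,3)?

7

(1,3) = 4 (sole candidate).
(1,4) = 5 (sole candidate).
(1,6) = 8 (sole candidate).
(1,9) = 3 (sole candidate).
(2,2) = 1 (sole candidate).
(2,9) = 6 (sole candidate).
(4,8) = 7 (sole candidate).
(6,5) = 3 (sole candidate).
(6,9) = 1 (sole candidate).
(7,9) = 5 (sole candidate).
(8,3) = 1 (sole candidate).
(8,5) = 5 (sole candidate).
(9,6) = 9 (sole candidate).
(9,9) = 7 (sole candidate).
(2,1) = 7 (sole candidate).
(4,3) = 9 (sole candidate).
(4,5) = 2 (sole candidate).
(4,6) = 1 (sole candidate).
(4,7) = 5 (sole candidate).
(5,1) = 1 (sole candidate).
(5,4) = 9 (sole candidate).
(5,5) = 8 (sole candidate).
(6,3) = 7: row 6 has {1,2,3,5,6,8,9}; col 3 has {1,2,3,4,5,6,8,9}; box has {1,2,3,4,5,6,8,9} → only 7 remains.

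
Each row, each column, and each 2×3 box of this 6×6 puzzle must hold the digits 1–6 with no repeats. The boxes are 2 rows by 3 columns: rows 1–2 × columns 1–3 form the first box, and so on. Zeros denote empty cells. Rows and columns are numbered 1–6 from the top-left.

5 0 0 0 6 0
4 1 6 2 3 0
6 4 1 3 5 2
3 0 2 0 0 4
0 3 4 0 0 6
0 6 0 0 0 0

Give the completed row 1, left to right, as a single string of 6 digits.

R1C2 = 2: row 1 has {5,6}; col 2 has {1,3,4,6}; box has {1,4,5,6} → only 2 remains.
R1C3 = 3: row 1 has {2,5,6}; col 3 has {1,2,4,6}; box has {1,2,4,5,6} → only 3 remains.
R1C6 = 1: row 1 has {2,3,5,6}; col 6 has {2,4,6}; box has {2,3,6} → only 1 remains.
R2C6 = 5 (sole candidate).
R4C2 = 5 (sole candidate).
R4C5 = 1 (sole candidate).
R5C5 = 2 (sole candidate).
R6C3 = 5 (sole candidate).
R6C5 = 4 (sole candidate).
R6C6 = 3 (sole candidate).
R1C4 = 4: row 1 has {1,2,3,5,6}; col 4 has {2,3}; box has {1,2,3,5,6} → only 4 remains.

523461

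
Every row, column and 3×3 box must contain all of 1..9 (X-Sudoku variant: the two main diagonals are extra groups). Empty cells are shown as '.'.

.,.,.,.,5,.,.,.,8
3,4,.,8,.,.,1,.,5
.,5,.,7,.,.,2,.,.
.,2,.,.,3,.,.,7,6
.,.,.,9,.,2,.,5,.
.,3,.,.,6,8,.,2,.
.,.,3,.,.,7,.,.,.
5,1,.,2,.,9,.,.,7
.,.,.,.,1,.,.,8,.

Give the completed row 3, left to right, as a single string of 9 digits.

856791243

row 2, column 6 = 6: row 2 has {1,3,4,5,8}; col 6 has {2,7,8,9}; box has {5,7,8} → only 6 remains.
row 2, column 8 = 9: row 2 has {1,3,4,5,6,8}; col 8 has {2,5,7,8}; box has {1,2,5,8}; anti-diagonal has {1,2,3,8} → only 9 remains.
row 5, column 5 = 7: row 5 has {2,5,9}; col 5 has {1,3,5,6}; box has {2,3,6,8,9}; main diagonal has {4,8}; anti-diagonal has {1,2,3,8,9} → only 7 remains.
row 2, column 5 = 2: row 2 has {1,3,4,5,6,8,9}; col 5 has {1,3,5,6,7}; box has {5,6,7,8} → only 2 remains.
row 2, column 3 = 7: row 2 has {1,2,3,4,5,6,8,9}; col 3 has {3}; box has {3,4,5} → only 7 remains.
row 1, column 7 = 7: in row 1, 7 can only go here (every other open cell in that row sees a 7).
row 3, column 1 = 8: in row 3, 8 can only go here (every other open cell in that row sees an 8).
row 6, column 1 = 7: in row 6, 7 can only go here (every other open cell in that row sees a 7).
row 9, column 2 = 7: in row 9, 7 can only go here (every other open cell in that row sees a 7).
row 3, column 5 = 9: in column 5, 9 can only go here (every other open cell in that column sees a 9).
row 7, column 8 = 1: in column 8, 1 can only go here (every other open cell in that column sees a 1).
row 4, column 4 = 1: in box 5, 1 can only go here (every other open cell in that box sees a 1).
row 3, column 3 = 6: row 3 has {2,5,7,8,9}; col 3 has {3,7}; box has {3,4,5,7,8}; main diagonal has {1,4,7,8} → only 6 remains.
row 8, column 8 = 3: row 8 has {1,2,5,7,9}; col 8 has {1,2,5,7,8,9}; box has {1,7,8}; main diagonal has {1,4,6,7,8} → only 3 remains.
row 1, column 2 = 9: row 1 has {5,7,8}; col 2 has {1,2,3,4,5,7}; box has {3,4,5,6,7,8} → only 9 remains.
row 3, column 8 = 4: row 3 has {2,5,6,7,8,9}; col 8 has {1,2,3,5,7,8,9}; box has {1,2,5,7,8,9} → only 4 remains.
row 3, column 9 = 3: row 3 has {2,4,5,6,7,8,9}; col 9 has {5,6,7,8}; box has {1,2,4,5,7,8,9} → only 3 remains.
row 1, column 1 = 2: row 1 has {5,7,8,9}; col 1 has {3,5,7,8}; box has {3,4,5,6,7,8,9}; main diagonal has {1,3,4,6,7,8} → only 2 remains.
row 1, column 3 = 1: row 1 has {2,5,7,8,9}; col 3 has {3,6,7}; box has {2,3,4,5,6,7,8,9} → only 1 remains.
row 1, column 8 = 6: row 1 has {1,2,5,7,8,9}; col 8 has {1,2,3,4,5,7,8,9}; box has {1,2,3,4,5,7,8,9} → only 6 remains.
row 3, column 6 = 1: row 3 has {2,3,4,5,6,7,8,9}; col 6 has {2,6,7,8,9}; box has {2,5,6,7,8,9} → only 1 remains.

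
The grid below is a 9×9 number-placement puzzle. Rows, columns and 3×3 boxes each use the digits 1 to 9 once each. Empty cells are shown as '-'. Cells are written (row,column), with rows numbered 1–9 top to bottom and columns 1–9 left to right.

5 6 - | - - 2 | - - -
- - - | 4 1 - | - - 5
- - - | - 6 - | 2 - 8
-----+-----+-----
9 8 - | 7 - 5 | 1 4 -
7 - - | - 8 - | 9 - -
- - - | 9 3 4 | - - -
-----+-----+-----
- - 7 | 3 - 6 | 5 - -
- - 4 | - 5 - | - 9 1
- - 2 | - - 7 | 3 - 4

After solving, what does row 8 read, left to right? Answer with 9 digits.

(1,4) = 8 (sole candidate).
(3,4) = 5 (sole candidate).
(4,5) = 2 (sole candidate).
(5,6) = 1 (sole candidate).
(7,9) = 2 (sole candidate).
(8,2) = 3: row 8 has {1,4,5,9}; col 2 has {6,8}; box has {2,4,7} → only 3 remains.
(8,4) = 2: row 8 has {1,3,4,5,9}; col 4 has {3,4,5,7,8,9}; box has {3,5,6,7} → only 2 remains.
(8,6) = 8: row 8 has {1,2,3,4,5,9}; col 6 has {1,2,4,5,6,7}; box has {2,3,5,6,7} → only 8 remains.
(9,4) = 1 (sole candidate).
(9,5) = 9 (sole candidate).
(1,5) = 7 (sole candidate).
(1,7) = 4 (sole candidate).
(5,4) = 6 (sole candidate).
(5,9) = 3 (sole candidate).
(7,5) = 4 (sole candidate).
(7,8) = 8 (sole candidate).
(8,1) = 6: row 8 has {1,2,3,4,5,8,9}; col 1 has {5,7,9}; box has {2,3,4,7} → only 6 remains.
(8,7) = 7: row 8 has {1,2,3,4,5,6,8,9}; col 7 has {1,2,3,4,5,9}; box has {1,2,3,4,5,8,9} → only 7 remains.

634258791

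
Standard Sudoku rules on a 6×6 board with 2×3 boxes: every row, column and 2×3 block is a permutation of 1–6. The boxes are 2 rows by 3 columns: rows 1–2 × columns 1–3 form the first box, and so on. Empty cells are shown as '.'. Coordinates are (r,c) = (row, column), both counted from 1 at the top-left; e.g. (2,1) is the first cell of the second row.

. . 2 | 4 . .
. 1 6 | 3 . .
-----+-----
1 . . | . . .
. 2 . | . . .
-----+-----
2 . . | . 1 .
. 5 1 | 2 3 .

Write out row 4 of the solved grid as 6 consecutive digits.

(1,2) = 3 (sole candidate).
(1,1) = 5 (sole candidate).
(1,5) = 6 (sole candidate).
(1,6) = 1 (sole candidate).
(2,1) = 4 (sole candidate).
(6,1) = 6 (sole candidate).
(6,6) = 4 (sole candidate).
(4,1) = 3: row 4 has {2}; col 1 has {1,2,4,5,6}; box has {1,2} → only 3 remains.
(5,2) = 4 (sole candidate).
(5,3) = 3 (sole candidate).
(3,2) = 6 (sole candidate).
(3,4) = 5 (sole candidate).
(4,5) = 4: row 4 has {2,3}; col 5 has {1,3,6}; box has {5} → only 4 remains.
(4,6) = 6: row 4 has {2,3,4}; col 6 has {1,4}; box has {4,5} → only 6 remains.
(5,4) = 6 (sole candidate).
(5,6) = 5 (sole candidate).
(2,6) = 2 (sole candidate).
(3,3) = 4 (sole candidate).
(3,5) = 2 (sole candidate).
(3,6) = 3 (sole candidate).
(4,3) = 5: row 4 has {2,3,4,6}; col 3 has {1,2,3,4,6}; box has {1,2,3,4,6} → only 5 remains.
(4,4) = 1: row 4 has {2,3,4,5,6}; col 4 has {2,3,4,5,6}; box has {2,3,4,5,6} → only 1 remains.

325146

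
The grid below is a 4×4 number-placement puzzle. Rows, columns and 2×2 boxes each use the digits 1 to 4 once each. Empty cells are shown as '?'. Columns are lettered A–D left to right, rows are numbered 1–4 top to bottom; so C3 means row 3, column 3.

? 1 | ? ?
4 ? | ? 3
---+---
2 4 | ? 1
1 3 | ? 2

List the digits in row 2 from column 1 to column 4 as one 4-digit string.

4213

A1 = 3 (sole candidate).
D1 = 4 (sole candidate).
B2 = 2: row 2 has {3,4}; col 2 has {1,3,4}; box has {1,3,4} → only 2 remains.
C2 = 1: row 2 has {2,3,4}; col 3 has {}; box has {3,4} → only 1 remains.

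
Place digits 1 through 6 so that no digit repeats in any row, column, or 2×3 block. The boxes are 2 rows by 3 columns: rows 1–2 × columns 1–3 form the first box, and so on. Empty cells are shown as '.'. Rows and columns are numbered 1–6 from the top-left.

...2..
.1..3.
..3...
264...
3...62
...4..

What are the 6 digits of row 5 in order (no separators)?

345162

R3C2 = 5: row 3 has {3}; col 2 has {1,6}; box has {2,3,4,6} → only 5 remains.
R5C2 = 4: row 5 has {2,3,6}; col 2 has {1,5,6}; box has {3} → only 4 remains.
R6C2 = 2: row 6 has {4}; col 2 has {1,4,5,6}; box has {3,4} → only 2 remains.
R1C2 = 3: row 1 has {2}; col 2 has {1,2,4,5,6}; box has {1} → only 3 remains.
R3C1 = 1: row 3 has {3,5}; col 1 has {2,3}; box has {2,3,4,5,6} → only 1 remains.
R3C4 = 6: row 3 has {1,3,5}; col 4 has {2,4}; box has {} → only 6 remains.
R3C6 = 4: row 3 has {1,3,5,6}; col 6 has {2}; box has {6} → only 4 remains.
R2C4 = 5: row 2 has {1,3}; col 4 has {2,4,6}; box has {2,3} → only 5 remains.
R2C6 = 6: row 2 has {1,3,5}; col 6 has {2,4}; box has {2,3,5} → only 6 remains.
R3C5 = 2: row 3 has {1,3,4,5,6}; col 5 has {3,6}; box has {4,6} → only 2 remains.
R5C4 = 1: row 5 has {2,3,4,6}; col 4 has {2,4,5,6}; box has {2,4,6} → only 1 remains.
R6C5 = 5: row 6 has {2,4}; col 5 has {2,3,6}; box has {1,2,4,6} → only 5 remains.
R6C6 = 3: row 6 has {2,4,5}; col 6 has {2,4,6}; box has {1,2,4,5,6} → only 3 remains.
R1C6 = 1: row 1 has {2,3}; col 6 has {2,3,4,6}; box has {2,3,5,6} → only 1 remains.
R2C1 = 4: row 2 has {1,3,5,6}; col 1 has {1,2,3}; box has {1,3} → only 4 remains.
R2C3 = 2: row 2 has {1,3,4,5,6}; col 3 has {3,4}; box has {1,3,4} → only 2 remains.
R4C4 = 3: row 4 has {2,4,6}; col 4 has {1,2,4,5,6}; box has {2,4,6} → only 3 remains.
R4C5 = 1: row 4 has {2,3,4,6}; col 5 has {2,3,5,6}; box has {2,3,4,6} → only 1 remains.
R4C6 = 5: row 4 has {1,2,3,4,6}; col 6 has {1,2,3,4,6}; box has {1,2,3,4,6} → only 5 remains.
R5C3 = 5: row 5 has {1,2,3,4,6}; col 3 has {2,3,4}; box has {2,3,4} → only 5 remains.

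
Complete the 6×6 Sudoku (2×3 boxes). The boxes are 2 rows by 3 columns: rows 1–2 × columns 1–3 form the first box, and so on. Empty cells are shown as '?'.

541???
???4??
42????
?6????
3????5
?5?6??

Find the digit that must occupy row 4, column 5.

row 2, column 2 = 3 (sole candidate).
row 4, column 1 = 1 (sole candidate).
row 5, column 2 = 1 (sole candidate).
row 5, column 4 = 2 (sole candidate).
row 5, column 5 = 4 (sole candidate).
row 6, column 1 = 2 (sole candidate).
row 6, column 3 = 4 (sole candidate).
row 1, column 4 = 3 (sole candidate).
row 2, column 1 = 6 (sole candidate).
row 2, column 3 = 2 (sole candidate).
row 2, column 6 = 1 (sole candidate).
row 4, column 4 = 5 (sole candidate).
row 5, column 3 = 6 (sole candidate).
row 6, column 6 = 3 (sole candidate).
row 2, column 5 = 5 (sole candidate).
row 3, column 4 = 1 (sole candidate).
row 3, column 6 = 6 (sole candidate).
row 4, column 3 = 3 (sole candidate).
row 4, column 5 = 2: row 4 has {1,3,5,6}; col 5 has {4,5}; box has {1,5,6} → only 2 remains.

2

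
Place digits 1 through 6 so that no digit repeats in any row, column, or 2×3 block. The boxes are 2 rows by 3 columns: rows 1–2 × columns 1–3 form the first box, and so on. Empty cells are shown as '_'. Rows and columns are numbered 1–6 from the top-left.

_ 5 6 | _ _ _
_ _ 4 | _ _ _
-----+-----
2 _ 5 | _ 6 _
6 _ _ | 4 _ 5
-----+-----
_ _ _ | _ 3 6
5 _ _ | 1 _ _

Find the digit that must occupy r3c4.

3

r3c4 = 3: row 3 has {2,5,6}; col 4 has {1,4}; box has {4,5,6} → only 3 remains.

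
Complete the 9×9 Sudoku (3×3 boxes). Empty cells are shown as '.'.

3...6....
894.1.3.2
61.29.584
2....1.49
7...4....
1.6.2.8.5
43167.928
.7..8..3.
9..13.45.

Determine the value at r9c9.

7

r3c3 = 7 (sole candidate).
r3c6 = 3 (sole candidate).
r4c5 = 5 (sole candidate).
r6c2 = 4 (sole candidate).
r6c8 = 7 (sole candidate).
r7c6 = 5 (sole candidate).
r8c1 = 5 (sole candidate).
r8c3 = 2 (sole candidate).
r9c3 = 8 (sole candidate).
r9c6 = 2 (sole candidate).
r1c3 = 5 (sole candidate).
r2c6 = 7 (sole candidate).
r2c8 = 6 (sole candidate).
r4c2 = 8 (sole candidate).
r4c3 = 3 (sole candidate).
r4c4 = 7 (sole candidate).
r4c7 = 6 (sole candidate).
r5c2 = 5 (sole candidate).
r5c3 = 9 (sole candidate).
r5c8 = 1 (sole candidate).
r5c9 = 3 (sole candidate).
r6c6 = 9 (sole candidate).
r8c6 = 4 (sole candidate).
r8c7 = 1 (sole candidate).
r8c9 = 6 (sole candidate).
r9c2 = 6 (sole candidate).
r9c9 = 7: row 9 has {1,2,3,4,5,6,8,9}; col 9 has {2,3,4,5,6,8,9}; box has {1,2,3,4,5,6,8,9} → only 7 remains.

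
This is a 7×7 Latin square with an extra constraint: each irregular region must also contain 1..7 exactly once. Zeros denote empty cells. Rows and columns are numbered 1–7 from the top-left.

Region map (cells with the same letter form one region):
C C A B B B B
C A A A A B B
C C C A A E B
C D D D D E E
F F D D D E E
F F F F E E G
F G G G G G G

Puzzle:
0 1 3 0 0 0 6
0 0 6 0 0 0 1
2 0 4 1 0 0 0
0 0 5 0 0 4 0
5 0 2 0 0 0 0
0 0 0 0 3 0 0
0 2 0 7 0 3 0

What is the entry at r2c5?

r1c1 = 7: row 1 has {1,3,6}; col 1 has {2,5}; region has {1,2,4} → only 7 remains.
r2c1 = 3: row 2 has {1,6}; col 1 has {2,5,7}; region has {1,2,4,7} → only 3 remains.
r4c1 = 6: row 4 has {4,5}; col 1 has {2,3,5,7}; region has {1,2,3,4,7} → only 6 remains.
r4c4 = 3: row 4 has {4,5,6}; col 4 has {1,7}; region has {2,5} → only 3 remains.
r5c7 = 7: row 5 has {2,5}; col 7 has {1,6}; region has {3,4} → only 7 remains.
r7c3 = 1: row 7 has {2,3,7}; col 3 has {2,3,4,5,6}; region has {2,3,7} → only 1 remains.
r3c2 = 5: row 3 has {1,2,4}; col 2 has {1,2}; region has {1,2,3,4,6,7} → only 5 remains.
r3c5 = 7: row 3 has {1,2,4,5}; col 5 has {3}; region has {1,3,6} → only 7 remains.
r3c6 = 6: row 3 has {1,2,4,5,7}; col 6 has {3,4}; region has {3,4,7} → only 6 remains.
r3c7 = 3: row 3 has {1,2,4,5,6,7}; col 7 has {1,6,7}; region has {1,6} → only 3 remains.
r4c2 = 7: row 4 has {3,4,5,6}; col 2 has {1,2,5}; region has {2,3,5} → only 7 remains.
r4c5 = 1: row 4 has {3,4,5,6,7}; col 5 has {3,7}; region has {2,3,5,7} → only 1 remains.
r4c7 = 2: row 4 has {1,3,4,5,6,7}; col 7 has {1,3,6,7}; region has {3,4,6,7} → only 2 remains.
r5c6 = 1: row 5 has {2,5,7}; col 6 has {3,4,6}; region has {2,3,4,6,7} → only 1 remains.
r6c3 = 7: row 6 has {3}; col 3 has {1,2,3,4,5,6}; region has {5} → only 7 remains.
r6c6 = 5: row 6 has {3,7}; col 6 has {1,3,4,6}; region has {1,2,3,4,6,7} → only 5 remains.
r6c7 = 4: row 6 has {3,5,7}; col 7 has {1,2,3,6,7}; region has {1,2,3,7} → only 4 remains.
r7c1 = 4: row 7 has {1,2,3,7}; col 1 has {2,3,5,6,7}; region has {5,7} → only 4 remains.
r7c7 = 5: row 7 has {1,2,3,4,7}; col 7 has {1,2,3,4,6,7}; region has {1,2,3,4,7} → only 5 remains.
r1c6 = 2: row 1 has {1,3,6,7}; col 6 has {1,3,4,5,6}; region has {1,3,6} → only 2 remains.
r2c2 = 4: row 2 has {1,3,6}; col 2 has {1,2,5,7}; region has {1,3,6,7} → only 4 remains.
r2c6 = 7: row 2 has {1,3,4,6}; col 6 has {1,2,3,4,5,6}; region has {1,2,3,6} → only 7 remains.
r6c1 = 1: row 6 has {3,4,5,7}; col 1 has {2,3,4,5,6,7}; region has {4,5,7} → only 1 remains.
r6c2 = 6: row 6 has {1,3,4,5,7}; col 2 has {1,2,4,5,7}; region has {1,4,5,7} → only 6 remains.
r6c4 = 2: row 6 has {1,3,4,5,6,7}; col 4 has {1,3,7}; region has {1,4,5,6,7} → only 2 remains.
r7c5 = 6: row 7 has {1,2,3,4,5,7}; col 5 has {1,3,7}; region has {1,2,3,4,5,7} → only 6 remains.
r2c4 = 5: row 2 has {1,3,4,6,7}; col 4 has {1,2,3,7}; region has {1,3,4,6,7} → only 5 remains.
r2c5 = 2: row 2 has {1,3,4,5,6,7}; col 5 has {1,3,6,7}; region has {1,3,4,5,6,7} → only 2 remains.

2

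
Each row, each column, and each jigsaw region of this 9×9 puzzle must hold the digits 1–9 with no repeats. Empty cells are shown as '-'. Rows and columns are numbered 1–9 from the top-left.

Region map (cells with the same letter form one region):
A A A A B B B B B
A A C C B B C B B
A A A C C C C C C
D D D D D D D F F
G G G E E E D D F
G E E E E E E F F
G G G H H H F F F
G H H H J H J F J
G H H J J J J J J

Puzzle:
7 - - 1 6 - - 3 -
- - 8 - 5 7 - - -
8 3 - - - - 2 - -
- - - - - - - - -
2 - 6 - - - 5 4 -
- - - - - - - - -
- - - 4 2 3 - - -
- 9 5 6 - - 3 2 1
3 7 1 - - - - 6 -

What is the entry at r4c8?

5

r8c1 = 4 (sole candidate).
r8c6 = 8 (sole candidate).
r8c5 = 7 (sole candidate).
r1c2 = 5 (hidden single in row 1).
r2c4 = 3 (hidden single in row 2).
r4c9 = 4 (hidden single in row 4).
r4c8 = 5: in row 4, 5 can only go here (every other open cell in that row sees a 5).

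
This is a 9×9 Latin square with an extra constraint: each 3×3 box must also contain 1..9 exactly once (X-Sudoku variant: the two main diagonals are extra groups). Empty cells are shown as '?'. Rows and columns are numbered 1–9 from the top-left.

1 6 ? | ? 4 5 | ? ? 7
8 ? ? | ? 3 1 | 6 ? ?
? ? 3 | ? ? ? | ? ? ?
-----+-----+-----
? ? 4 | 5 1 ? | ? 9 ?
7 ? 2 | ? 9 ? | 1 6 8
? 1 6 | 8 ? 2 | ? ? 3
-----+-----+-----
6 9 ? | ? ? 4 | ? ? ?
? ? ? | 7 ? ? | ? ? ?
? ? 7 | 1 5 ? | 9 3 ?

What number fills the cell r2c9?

4

r1c3 = 9: row 1 has {1,4,5,6,7}; col 3 has {2,3,4,6,7}; box has {1,3,6,8} → only 9 remains.
r1c4 = 2: row 1 has {1,4,5,6,7,9}; col 4 has {1,5,7,8}; box has {1,3,4,5} → only 2 remains.
r1c8 = 8: row 1 has {1,2,4,5,6,7,9}; col 8 has {3,6,9}; box has {6,7} → only 8 remains.
r2c3 = 5: row 2 has {1,3,6,8}; col 3 has {2,3,4,6,7,9}; box has {1,3,6,8,9} → only 5 remains.
r2c4 = 9: row 2 has {1,3,5,6,8}; col 4 has {1,2,5,7,8}; box has {1,2,3,4,5} → only 9 remains.
r3c4 = 6: row 3 has {3}; col 4 has {1,2,5,7,8,9}; box has {1,2,3,4,5,9} → only 6 remains.
r4c1 = 3: row 4 has {1,4,5,9}; col 1 has {1,6,7,8}; box has {1,2,4,6,7} → only 3 remains.
r4c2 = 8: row 4 has {1,3,4,5,9}; col 2 has {1,6,9}; box has {1,2,3,4,6,7} → only 8 remains.
r4c6 = 6: row 4 has {1,3,4,5,8,9}; col 6 has {1,2,4,5}; box has {1,2,5,8,9}; anti-diagonal has {7,8,9} → only 6 remains.
r4c9 = 2: row 4 has {1,3,4,5,6,8,9}; col 9 has {3,7,8}; box has {1,3,6,8,9} → only 2 remains.
r5c2 = 5: row 5 has {1,2,6,7,8,9}; col 2 has {1,6,8,9}; box has {1,2,3,4,6,7,8} → only 5 remains.
r5c6 = 3: row 5 has {1,2,5,6,7,8,9}; col 6 has {1,2,4,5,6}; box has {1,2,5,6,8,9} → only 3 remains.
r6c1 = 9: row 6 has {1,2,3,6,8}; col 1 has {1,3,6,7,8}; box has {1,2,3,4,5,6,7,8} → only 9 remains.
r6c5 = 7: row 6 has {1,2,3,6,8,9}; col 5 has {1,3,4,5,9}; box has {1,2,3,5,6,8,9} → only 7 remains.
r7c3 = 1: row 7 has {4,6,9}; col 3 has {2,3,4,5,6,7,9}; box has {6,7,9}; anti-diagonal has {6,7,8,9} → only 1 remains.
r7c4 = 3: row 7 has {1,4,6,9}; col 4 has {1,2,5,6,7,8,9}; box has {1,4,5,7} → only 3 remains.
r7c9 = 5: row 7 has {1,3,4,6,9}; col 9 has {2,3,7,8}; box has {3,9} → only 5 remains.
r8c3 = 8: row 8 has {7}; col 3 has {1,2,3,4,5,6,7,9}; box has {1,6,7,9} → only 8 remains.
r8c6 = 9: row 8 has {7,8}; col 6 has {1,2,3,4,5,6}; box has {1,3,4,5,7} → only 9 remains.
r8c8 = 4: row 8 has {7,8,9}; col 8 has {3,6,8,9}; box has {3,5,9}; main diagonal has {1,2,3,5,9} → only 4 remains.
r9c6 = 8: row 9 has {1,3,5,7,9}; col 6 has {1,2,3,4,5,6,9}; box has {1,3,4,5,7,9} → only 8 remains.
r9c9 = 6: row 9 has {1,3,5,7,8,9}; col 9 has {2,3,5,7,8}; box has {3,4,5,9}; main diagonal has {1,2,3,4,5,9} → only 6 remains.
r1c7 = 3: row 1 has {1,2,4,5,6,7,8,9}; col 7 has {1,6,9}; box has {6,7,8} → only 3 remains.
r2c2 = 7: row 2 has {1,3,5,6,8,9}; col 2 has {1,5,6,8,9}; box has {1,3,5,6,8,9}; main diagonal has {1,2,3,4,5,6,9} → only 7 remains.
r2c8 = 2: row 2 has {1,3,5,6,7,8,9}; col 8 has {3,4,6,8,9}; box has {3,6,7,8}; anti-diagonal has {1,6,7,8,9} → only 2 remains.
r2c9 = 4: row 2 has {1,2,3,5,6,7,8,9}; col 9 has {2,3,5,6,7,8}; box has {2,3,6,7,8} → only 4 remains.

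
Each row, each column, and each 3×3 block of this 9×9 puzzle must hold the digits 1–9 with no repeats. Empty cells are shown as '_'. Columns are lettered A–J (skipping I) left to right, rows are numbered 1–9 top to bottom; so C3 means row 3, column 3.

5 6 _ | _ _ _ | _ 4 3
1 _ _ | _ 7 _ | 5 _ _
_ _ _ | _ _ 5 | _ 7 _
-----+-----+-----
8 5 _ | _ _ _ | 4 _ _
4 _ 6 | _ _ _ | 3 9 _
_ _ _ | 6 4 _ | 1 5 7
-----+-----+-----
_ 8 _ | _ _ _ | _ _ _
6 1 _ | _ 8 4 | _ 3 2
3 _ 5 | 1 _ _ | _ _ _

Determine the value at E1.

J4 = 6: row 4 has {4,5,8}; col 9 has {2,3,7}; box has {1,3,4,5,7,9} → only 6 remains.
J5 = 8: row 5 has {3,4,6,9}; col 9 has {2,3,6,7}; box has {1,3,4,5,6,7,9} → only 8 remains.
J2 = 9: row 2 has {1,5,7}; col 9 has {2,3,6,7,8}; box has {3,4,5,7} → only 9 remains.
J3 = 1: row 3 has {5,7}; col 9 has {2,3,6,7,8,9}; box has {3,4,5,7,9} → only 1 remains.
H4 = 2: row 4 has {4,5,6,8}; col 8 has {3,4,5,7,9}; box has {1,3,4,5,6,7,8,9} → only 2 remains.
J9 = 4: row 9 has {1,3,5}; col 9 has {1,2,3,6,7,8,9}; box has {2,3} → only 4 remains.
J7 = 5: row 7 has {8}; col 9 has {1,2,3,4,6,7,8,9}; box has {2,3,4} → only 5 remains.
C1 = 7: in row 1, 7 can only go here (every other open cell in that row sees a 7).
C8 = 9: row 8 has {1,2,3,4,6,8}; col 3 has {5,6,7}; box has {1,3,5,6,8} → only 9 remains.
G8 = 7: row 8 has {1,2,3,4,6,8,9}; col 7 has {1,3,4,5}; box has {2,3,4,5} → only 7 remains.
D8 = 5: row 8 has {1,2,3,4,6,7,8,9}; col 4 has {1,6}; box has {1,4,8} → only 5 remains.
E5 = 5: in row 5, 5 can only go here (every other open cell in that row sees a 5).
F5 = 1: in row 5, 1 can only go here (every other open cell in that row sees a 1).
E1 = 1: in row 1, 1 can only go here (every other open cell in that row sees a 1).

1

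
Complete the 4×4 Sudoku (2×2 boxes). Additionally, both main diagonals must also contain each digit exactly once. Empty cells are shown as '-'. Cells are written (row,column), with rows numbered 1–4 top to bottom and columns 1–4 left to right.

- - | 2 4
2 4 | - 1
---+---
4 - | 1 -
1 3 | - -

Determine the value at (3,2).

(1,1) = 3 (sole candidate).
(1,2) = 1 (sole candidate).
(2,3) = 3 (sole candidate).
(3,2) = 2: row 3 has {1,4}; col 2 has {1,3,4}; box has {1,3,4}; anti-diagonal has {1,3,4} → only 2 remains.

2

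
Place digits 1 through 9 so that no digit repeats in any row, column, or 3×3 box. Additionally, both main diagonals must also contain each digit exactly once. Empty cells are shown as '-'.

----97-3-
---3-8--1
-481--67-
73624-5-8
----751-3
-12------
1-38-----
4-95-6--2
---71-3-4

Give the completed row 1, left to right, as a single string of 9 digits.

621497835

r1c9 = 5: row 1 has {3,7,9}; col 9 has {1,2,3,4,8}; box has {1,3,6,7}; anti-diagonal has {3,6,7} → only 5 remains.
r3c6 = 2 (sole candidate).
r3c9 = 9 (sole candidate).
r4c8 = 9 (sole candidate).
r5c3 = 4 (sole candidate).
r6c4 = 9 (sole candidate).
r6c6 = 3 (sole candidate).
r7c5 = 2 (sole candidate).
r7c7 = 9 (sole candidate).
r8c2 = 8 (sole candidate).
r8c5 = 3 (sole candidate).
r8c7 = 7 (sole candidate).
r8c8 = 1 (sole candidate).
r9c1 = 2 (sole candidate).
r9c3 = 5 (sole candidate).
r9c6 = 9 (sole candidate).
r1c1 = 6: row 1 has {3,5,7,9}; col 1 has {1,2,4,7}; box has {4,8}; main diagonal has {1,2,3,4,7,8,9} → only 6 remains.
r1c2 = 2: row 1 has {3,5,6,7,9}; col 2 has {1,3,4,8}; box has {4,6,8} → only 2 remains.
r1c3 = 1: row 1 has {2,3,5,6,7,9}; col 3 has {2,3,4,5,6,8,9}; box has {2,4,6,8} → only 1 remains.
r1c4 = 4: row 1 has {1,2,3,5,6,7,9}; col 4 has {1,2,3,5,7,8,9}; box has {1,2,3,7,8,9} → only 4 remains.
r1c7 = 8: row 1 has {1,2,3,4,5,6,7,9}; col 7 has {1,3,5,6,7,9}; box has {1,3,5,6,7,9} → only 8 remains.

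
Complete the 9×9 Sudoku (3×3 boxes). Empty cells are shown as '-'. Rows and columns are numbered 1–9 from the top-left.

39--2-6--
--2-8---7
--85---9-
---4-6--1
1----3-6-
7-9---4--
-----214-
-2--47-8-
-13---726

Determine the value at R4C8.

7

R4C3 = 5 (sole candidate).
R5C3 = 4 (sole candidate).
R8C3 = 6 (sole candidate).
R5C2 = 8 (sole candidate).
R7C3 = 7 (sole candidate).
R1C3 = 1 (sole candidate).
R1C4 = 7 (sole candidate).
R1C6 = 4 (sole candidate).
R1C8 = 5 (sole candidate).
R1C9 = 8 (sole candidate).
R2C7 = 3 (sole candidate).
R2C8 = 1 (sole candidate).
R3C6 = 1 (sole candidate).
R3C7 = 2 (sole candidate).
R3C9 = 4 (sole candidate).
R4C1 = 2 (sole candidate).
R4C2 = 3 (sole candidate).
R4C8 = 7: row 4 has {1,2,3,4,5,6}; col 8 has {1,2,4,5,6,8,9}; box has {1,4,6} → only 7 remains.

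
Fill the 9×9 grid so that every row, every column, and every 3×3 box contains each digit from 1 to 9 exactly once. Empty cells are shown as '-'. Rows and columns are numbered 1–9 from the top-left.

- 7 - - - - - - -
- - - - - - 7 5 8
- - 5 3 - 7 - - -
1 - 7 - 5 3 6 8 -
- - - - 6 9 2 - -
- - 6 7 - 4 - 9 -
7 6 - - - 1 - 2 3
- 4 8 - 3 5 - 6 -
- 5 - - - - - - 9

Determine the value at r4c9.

r4c4 = 2: row 4 has {1,3,5,6,7,8}; col 4 has {3,7}; box has {3,4,5,6,7,9} → only 2 remains.
r4c9 = 4: row 4 has {1,2,3,5,6,7,8}; col 9 has {3,8,9}; box has {2,6,8,9} → only 4 remains.

4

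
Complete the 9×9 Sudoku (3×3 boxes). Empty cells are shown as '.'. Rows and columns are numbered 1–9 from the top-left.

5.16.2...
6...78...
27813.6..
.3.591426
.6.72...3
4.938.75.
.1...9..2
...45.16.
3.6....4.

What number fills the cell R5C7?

9

R1C5 = 4 (sole candidate).
R2C4 = 9 (sole candidate).
R3C6 = 5 (sole candidate).
R3C8 = 9 (sole candidate).
R3C9 = 4 (sole candidate).
R4C3 = 7 (sole candidate).
R5C3 = 5 (sole candidate).
R5C6 = 4 (sole candidate).
R6C2 = 2 (sole candidate).
R6C6 = 6 (sole candidate).
R6C9 = 1 (sole candidate).
R7C3 = 4 (sole candidate).
R7C4 = 8 (sole candidate).
R7C5 = 6 (sole candidate).
R8C3 = 2 (sole candidate).
R9C4 = 2 (sole candidate).
R9C5 = 1 (sole candidate).
R9C6 = 7 (sole candidate).
R1C2 = 9 (sole candidate).
R2C2 = 4 (sole candidate).
R2C3 = 3 (sole candidate).
R2C8 = 1 (sole candidate).
R2C9 = 5 (sole candidate).
R4C1 = 8 (sole candidate).
R5C1 = 1 (sole candidate).
R5C8 = 8 (sole candidate).
R7C1 = 7 (sole candidate).
R7C8 = 3 (sole candidate).
R8C1 = 9 (sole candidate).
R8C2 = 8 (sole candidate).
R8C6 = 3 (sole candidate).
R8C9 = 7 (sole candidate).
R9C2 = 5 (sole candidate).
R1C8 = 7 (sole candidate).
R1C9 = 8 (sole candidate).
R2C7 = 2 (sole candidate).
R5C7 = 9: row 5 has {1,2,3,4,5,6,7,8}; col 7 has {1,2,4,6,7}; box has {1,2,3,4,5,6,7,8} → only 9 remains.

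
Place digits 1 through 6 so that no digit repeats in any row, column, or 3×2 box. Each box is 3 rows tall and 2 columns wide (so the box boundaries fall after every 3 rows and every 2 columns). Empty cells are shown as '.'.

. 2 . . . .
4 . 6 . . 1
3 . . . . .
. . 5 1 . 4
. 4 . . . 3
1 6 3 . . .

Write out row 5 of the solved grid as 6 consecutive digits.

542613

R2C2 = 5: row 2 has {1,4,6}; col 2 has {2,4,6}; box has {2,3,4} → only 5 remains.
R3C2 = 1: row 3 has {3}; col 2 has {2,4,5,6}; box has {2,3,4,5} → only 1 remains.
R4C1 = 2: row 4 has {1,4,5}; col 1 has {1,3,4}; box has {1,4,6} → only 2 remains.
R4C2 = 3: row 4 has {1,2,4,5}; col 2 has {1,2,4,5,6}; box has {1,2,4,6} → only 3 remains.
R4C5 = 6: row 4 has {1,2,3,4,5}; col 5 has {}; box has {3,4} → only 6 remains.
R5C1 = 5: row 5 has {3,4}; col 1 has {1,2,3,4}; box has {1,2,3,4,6} → only 5 remains.
R5C3 = 2: row 5 has {3,4,5}; col 3 has {3,5,6}; box has {1,3,5} → only 2 remains.
R5C4 = 6: row 5 has {2,3,4,5}; col 4 has {1}; box has {1,2,3,5} → only 6 remains.
R5C5 = 1: row 5 has {2,3,4,5,6}; col 5 has {6}; box has {3,4,6} → only 1 remains.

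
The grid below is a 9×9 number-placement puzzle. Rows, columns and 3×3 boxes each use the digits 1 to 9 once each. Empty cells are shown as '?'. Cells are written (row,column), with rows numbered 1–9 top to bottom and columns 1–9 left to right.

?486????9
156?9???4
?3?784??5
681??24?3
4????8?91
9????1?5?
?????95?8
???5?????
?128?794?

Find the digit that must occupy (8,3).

4

(2,6) = 3: row 2 has {1,4,5,6,9}; col 6 has {1,2,4,7,8,9}; box has {4,6,7,8,9} → only 3 remains.
(3,1) = 2: row 3 has {3,4,5,7,8}; col 1 has {1,4,6,9}; box has {1,3,4,5,6,8} → only 2 remains.
(3,3) = 9: row 3 has {2,3,4,5,7,8}; col 3 has {1,2,6,8}; box has {1,2,3,4,5,6,8} → only 9 remains.
(4,4) = 9: row 4 has {1,2,3,4,6,8}; col 4 has {5,6,7,8}; box has {1,2,8} → only 9 remains.
(4,8) = 7: row 4 has {1,2,3,4,6,8,9}; col 8 has {4,5,9}; box has {1,3,4,5,9} → only 7 remains.
(5,4) = 3: row 5 has {1,4,8,9}; col 4 has {5,6,7,8,9}; box has {1,2,8,9} → only 3 remains.
(6,4) = 4: row 6 has {1,5,9}; col 4 has {3,5,6,7,8,9}; box has {1,2,3,8,9} → only 4 remains.
(8,6) = 6: row 8 has {5}; col 6 has {1,2,3,4,7,8,9}; box has {5,7,8,9} → only 6 remains.
(9,5) = 3: row 9 has {1,2,4,7,8,9}; col 5 has {8,9}; box has {5,6,7,8,9} → only 3 remains.
(9,9) = 6: row 9 has {1,2,3,4,7,8,9}; col 9 has {1,3,4,5,8,9}; box has {4,5,8,9} → only 6 remains.
(1,1) = 7: row 1 has {4,6,8,9}; col 1 has {1,2,4,6,9}; box has {1,2,3,4,5,6,8,9} → only 7 remains.
(1,6) = 5: row 1 has {4,6,7,8,9}; col 6 has {1,2,3,4,6,7,8,9}; box has {3,4,6,7,8,9} → only 5 remains.
(2,4) = 2: row 2 has {1,3,4,5,6,9}; col 4 has {3,4,5,6,7,8,9}; box has {3,4,5,6,7,8,9} → only 2 remains.
(2,8) = 8: row 2 has {1,2,3,4,5,6,9}; col 8 has {4,5,7,9}; box has {4,5,9} → only 8 remains.
(4,5) = 5: row 4 has {1,2,3,4,6,7,8,9}; col 5 has {3,8,9}; box has {1,2,3,4,8,9} → only 5 remains.
(6,9) = 2: row 6 has {1,4,5,9}; col 9 has {1,3,4,5,6,8,9}; box has {1,3,4,5,7,9} → only 2 remains.
(7,1) = 3: row 7 has {5,8,9}; col 1 has {1,2,4,6,7,9}; box has {1,2} → only 3 remains.
(7,4) = 1: row 7 has {3,5,8,9}; col 4 has {2,3,4,5,6,7,8,9}; box has {3,5,6,7,8,9} → only 1 remains.
(7,8) = 2: row 7 has {1,3,5,8,9}; col 8 has {4,5,7,8,9}; box has {4,5,6,8,9} → only 2 remains.
(8,1) = 8: row 8 has {5,6}; col 1 has {1,2,3,4,6,7,9}; box has {1,2,3} → only 8 remains.
(8,9) = 7: row 8 has {5,6,8}; col 9 has {1,2,3,4,5,6,8,9}; box has {2,4,5,6,8,9} → only 7 remains.
(9,1) = 5: row 9 has {1,2,3,4,6,7,8,9}; col 1 has {1,2,3,4,6,7,8,9}; box has {1,2,3,8} → only 5 remains.
(1,5) = 1: row 1 has {4,5,6,7,8,9}; col 5 has {3,5,8,9}; box has {2,3,4,5,6,7,8,9} → only 1 remains.
(1,8) = 3: row 1 has {1,4,5,6,7,8,9}; col 8 has {2,4,5,7,8,9}; box has {4,5,8,9} → only 3 remains.
(2,7) = 7: row 2 has {1,2,3,4,5,6,8,9}; col 7 has {4,5,9}; box has {3,4,5,8,9} → only 7 remains.
(5,7) = 6: row 5 has {1,3,4,8,9}; col 7 has {4,5,7,9}; box has {1,2,3,4,5,7,9} → only 6 remains.
(6,2) = 7: row 6 has {1,2,4,5,9}; col 2 has {1,3,4,5,8}; box has {1,4,6,8,9} → only 7 remains.
(6,3) = 3: row 6 has {1,2,4,5,7,9}; col 3 has {1,2,6,8,9}; box has {1,4,6,7,8,9} → only 3 remains.
(6,5) = 6: row 6 has {1,2,3,4,5,7,9}; col 5 has {1,3,5,8,9}; box has {1,2,3,4,5,8,9} → only 6 remains.
(6,7) = 8: row 6 has {1,2,3,4,5,6,7,9}; col 7 has {4,5,6,7,9}; box has {1,2,3,4,5,6,7,9} → only 8 remains.
(7,2) = 6: row 7 has {1,2,3,5,8,9}; col 2 has {1,3,4,5,7,8}; box has {1,2,3,5,8} → only 6 remains.
(7,5) = 4: row 7 has {1,2,3,5,6,8,9}; col 5 has {1,3,5,6,8,9}; box has {1,3,5,6,7,8,9} → only 4 remains.
(8,2) = 9: row 8 has {5,6,7,8}; col 2 has {1,3,4,5,6,7,8}; box has {1,2,3,5,6,8} → only 9 remains.
(8,3) = 4: row 8 has {5,6,7,8,9}; col 3 has {1,2,3,6,8,9}; box has {1,2,3,5,6,8,9} → only 4 remains.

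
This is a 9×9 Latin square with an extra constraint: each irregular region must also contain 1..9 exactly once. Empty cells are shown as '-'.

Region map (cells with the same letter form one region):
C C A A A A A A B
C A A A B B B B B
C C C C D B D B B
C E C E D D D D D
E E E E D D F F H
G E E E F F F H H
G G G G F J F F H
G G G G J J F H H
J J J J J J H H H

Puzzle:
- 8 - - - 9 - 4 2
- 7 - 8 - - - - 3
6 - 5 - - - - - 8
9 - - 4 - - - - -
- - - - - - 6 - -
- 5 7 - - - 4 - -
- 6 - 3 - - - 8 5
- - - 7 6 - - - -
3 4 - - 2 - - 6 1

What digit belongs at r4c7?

7

r6c9 = 9: row 6 has {4,5,7}; col 9 has {1,2,3,5,8}; region has {1,5,6} → only 9 remains.
r8c9 = 4: row 8 has {6,7}; col 9 has {1,2,3,5,8,9}; region has {1,5,6,9} → only 4 remains.
r5c9 = 7: row 5 has {6}; col 9 has {1,2,3,4,5,8,9}; region has {1,4,5,6,9} → only 7 remains.
r9c7 = 8: row 9 has {1,2,3,4,6}; col 7 has {4,6}; region has {1,4,5,6,7,9} → only 8 remains.
r4c9 = 6: row 4 has {4,9}; col 9 has {1,2,3,4,5,7,8,9}; region has {} → only 6 remains.
r9c3 = 9: row 9 has {1,2,3,4,6,8}; col 3 has {5,7}; region has {2,3,4,6} → only 9 remains.
r9c4 = 5: row 9 has {1,2,3,4,6,8,9}; col 4 has {3,4,7,8}; region has {2,3,4,6,9} → only 5 remains.
r9c6 = 7: row 9 has {1,2,3,4,5,6,8,9}; col 6 has {9}; region has {2,3,4,5,6,9} → only 7 remains.
r7c6 = 1: row 7 has {3,5,6,8}; col 6 has {7,9}; region has {2,3,4,5,6,7,9} → only 1 remains.
r8c6 = 8: row 8 has {4,6,7}; col 6 has {1,7,9}; region has {1,2,3,4,5,6,7,9} → only 8 remains.
r3c6 = 4: row 3 has {5,6,8}; col 6 has {1,7,8,9}; region has {2,3,8} → only 4 remains.
r1c1 = 7: in row 1, 7 can only go here (every other open cell in that row sees a 7).
r2c1 = 4: in row 2, 4 can only go here (every other open cell in that row sees a 4).
r7c1 = 2: row 7 has {1,3,5,6,8}; col 1 has {3,4,6,7,9}; region has {3,6,7} → only 2 remains.
r7c3 = 4: row 7 has {1,2,3,5,6,8}; col 3 has {5,7,9}; region has {2,3,6,7} → only 4 remains.
r8c3 = 1: row 8 has {4,6,7,8}; col 3 has {4,5,7,9}; region has {2,3,4,6,7} → only 1 remains.
r6c1 = 8: row 6 has {4,5,7,9}; col 1 has {2,3,4,6,7,9}; region has {1,2,3,4,6,7} → only 8 remains.
r8c1 = 5: row 8 has {1,4,6,7,8}; col 1 has {2,3,4,6,7,8,9}; region has {1,2,3,4,6,7,8} → only 5 remains.
r8c2 = 9: row 8 has {1,4,5,6,7,8}; col 2 has {4,5,6,7,8}; region has {1,2,3,4,5,6,7,8} → only 9 remains.
r5c1 = 1: row 5 has {6,7}; col 1 has {2,3,4,5,6,7,8,9}; region has {4,5,7} → only 1 remains.
r2c3 = 2: in row 2, 2 can only go here (every other open cell in that row sees a 2).
r4c3 = 3: row 4 has {4,6,9}; col 3 has {1,2,4,5,7,9}; region has {4,5,6,7,8,9} → only 3 remains.
r5c3 = 8: row 5 has {1,6,7}; col 3 has {1,2,3,4,5,7,9}; region has {1,4,5,7} → only 8 remains.
r1c3 = 6: row 1 has {2,4,7,8,9}; col 3 has {1,2,3,4,5,7,8,9}; region has {2,4,7,8,9} → only 6 remains.
r1c4 = 1: row 1 has {2,4,6,7,8,9}; col 4 has {3,4,5,7,8}; region has {2,4,6,7,8,9} → only 1 remains.
r3c4 = 2: row 3 has {4,5,6,8}; col 4 has {1,3,4,5,7,8}; region has {3,4,5,6,7,8,9} → only 2 remains.
r4c2 = 2: row 4 has {3,4,6,9}; col 2 has {4,5,6,7,8,9}; region has {1,4,5,7,8} → only 2 remains.
r4c6 = 5: row 4 has {2,3,4,6,9}; col 6 has {1,4,7,8,9}; region has {6} → only 5 remains.
r5c2 = 3: row 5 has {1,6,7,8}; col 2 has {2,4,5,6,7,8,9}; region has {1,2,4,5,7,8} → only 3 remains.
r5c4 = 9: row 5 has {1,3,6,7,8}; col 4 has {1,2,3,4,5,7,8}; region has {1,2,3,4,5,7,8} → only 9 remains.
r5c5 = 4: row 5 has {1,3,6,7,8,9}; col 5 has {2,6}; region has {5,6} → only 4 remains.
r5c6 = 2: row 5 has {1,3,4,6,7,8,9}; col 6 has {1,4,5,7,8,9}; region has {4,5,6} → only 2 remains.
r5c8 = 5: row 5 has {1,2,3,4,6,7,8,9}; col 8 has {4,6,8}; region has {4,6,8} → only 5 remains.
r6c4 = 6: row 6 has {4,5,7,8,9}; col 4 has {1,2,3,4,5,7,8,9}; region has {1,2,3,4,5,7,8,9} → only 6 remains.
r6c6 = 3: row 6 has {4,5,6,7,8,9}; col 6 has {1,2,4,5,7,8,9}; region has {4,5,6,8} → only 3 remains.
r6c8 = 2: row 6 has {3,4,5,6,7,8,9}; col 8 has {4,5,6,8}; region has {1,4,5,6,7,8,9} → only 2 remains.
r8c7 = 2: row 8 has {1,4,5,6,7,8,9}; col 7 has {4,6,8}; region has {3,4,5,6,8} → only 2 remains.
r8c8 = 3: row 8 has {1,2,4,5,6,7,8,9}; col 8 has {2,4,5,6,8}; region has {1,2,4,5,6,7,8,9} → only 3 remains.
r2c6 = 6: row 2 has {2,3,4,7,8}; col 6 has {1,2,3,4,5,7,8,9}; region has {2,3,4,8} → only 6 remains.
r3c2 = 1: row 3 has {2,4,5,6,8}; col 2 has {2,3,4,5,6,7,8,9}; region has {2,3,4,5,6,7,8,9} → only 1 remains.
r6c5 = 1: row 6 has {2,3,4,5,6,7,8,9}; col 5 has {2,4,6}; region has {2,3,4,5,6,8} → only 1 remains.
r4c5 = 8: in row 4, 8 can only go here (every other open cell in that row sees an 8).
r3c8 = 7: in region B, 7 can only go here (every other open cell in that region sees a 7).
r4c8 = 1: row 4 has {2,3,4,5,6,8,9}; col 8 has {2,3,4,5,6,7,8}; region has {2,4,5,6,8} → only 1 remains.
r2c8 = 9: row 2 has {2,3,4,6,7,8}; col 8 has {1,2,3,4,5,6,7,8}; region has {2,3,4,6,7,8} → only 9 remains.
r4c7 = 7: row 4 has {1,2,3,4,5,6,8,9}; col 7 has {2,4,6,8}; region has {1,2,4,5,6,8} → only 7 remains.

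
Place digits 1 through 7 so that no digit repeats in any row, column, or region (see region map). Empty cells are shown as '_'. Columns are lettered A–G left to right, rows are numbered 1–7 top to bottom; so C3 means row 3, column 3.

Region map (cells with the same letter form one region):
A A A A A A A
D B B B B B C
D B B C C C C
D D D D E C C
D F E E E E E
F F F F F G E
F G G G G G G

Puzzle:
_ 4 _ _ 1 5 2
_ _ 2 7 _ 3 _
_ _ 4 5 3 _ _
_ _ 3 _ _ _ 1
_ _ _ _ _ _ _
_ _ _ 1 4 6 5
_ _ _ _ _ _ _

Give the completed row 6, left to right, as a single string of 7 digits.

C6 = 7: row 6 has {1,4,5,6}; col 3 has {2,3,4}; region has {1,4} → only 7 remains.
C1 = 6: row 1 has {1,2,4,5}; col 3 has {2,3,4,7}; region has {1,2,4,5} → only 6 remains.
D1 = 3: row 1 has {1,2,4,5,6}; col 4 has {1,5,7}; region has {1,2,4,5,6} → only 3 remains.
C5 = 1: row 5 has {}; col 3 has {2,3,4,6,7}; region has {5} → only 1 remains.
C7 = 5: row 7 has {}; col 3 has {1,2,3,4,6,7}; region has {6} → only 5 remains.
A1 = 7: row 1 has {1,2,3,4,5,6}; col 1 has {}; region has {1,2,3,4,5,6} → only 7 remains.
A7 = 6: in row 7, 6 can only go here (every other open cell in that row sees a 6).
A6 = 3: in column 1, 3 can only go here (every other open cell in that column sees a 3).
B6 = 2: row 6 has {1,3,4,5,6,7}; col 2 has {4}; region has {1,3,4,6,7} → only 2 remains.

3271465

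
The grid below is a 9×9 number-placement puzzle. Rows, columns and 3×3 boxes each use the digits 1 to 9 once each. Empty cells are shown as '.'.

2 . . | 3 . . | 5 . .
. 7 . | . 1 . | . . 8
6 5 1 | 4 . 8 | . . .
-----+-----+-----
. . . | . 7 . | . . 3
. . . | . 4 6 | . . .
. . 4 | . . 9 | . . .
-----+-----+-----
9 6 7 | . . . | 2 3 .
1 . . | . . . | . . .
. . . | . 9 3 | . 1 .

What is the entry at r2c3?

r1c5 = 6 (sole candidate).
r1c6 = 7 (sole candidate).
r3c5 = 2 (sole candidate).
r2c6 = 5 (sole candidate).
r2c4 = 9 (sole candidate).
r2c3 = 3: row 2 has {1,5,7,8,9}; col 3 has {1,4,7}; box has {1,2,5,6,7} → only 3 remains.

3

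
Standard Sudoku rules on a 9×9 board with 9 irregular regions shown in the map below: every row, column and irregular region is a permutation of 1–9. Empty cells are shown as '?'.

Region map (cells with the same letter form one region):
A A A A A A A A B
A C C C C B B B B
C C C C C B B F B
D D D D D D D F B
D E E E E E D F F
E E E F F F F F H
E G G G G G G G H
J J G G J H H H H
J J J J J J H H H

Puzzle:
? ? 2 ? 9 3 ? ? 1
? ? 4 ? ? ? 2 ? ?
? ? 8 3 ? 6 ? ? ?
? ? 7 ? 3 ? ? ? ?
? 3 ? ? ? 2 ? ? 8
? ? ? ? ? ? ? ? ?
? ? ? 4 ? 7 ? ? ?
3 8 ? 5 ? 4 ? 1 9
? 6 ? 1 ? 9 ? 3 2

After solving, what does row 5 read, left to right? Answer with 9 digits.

931752468

row 8, column 3 = 6: row 8 has {1,3,4,5,8,9}; col 3 has {2,4,7,8}; region has {4,5,7} → only 6 remains.
row 8, column 7 = 7: row 8 has {1,3,4,5,6,8,9}; col 7 has {2}; region has {1,2,3,4,9} → only 7 remains.
row 9, column 3 = 5: row 9 has {1,2,3,6,9}; col 3 has {2,4,6,7,8}; region has {1,3,6,8,9} → only 5 remains.
row 9, column 7 = 8: row 9 has {1,2,3,5,6,9}; col 7 has {2,7}; region has {1,2,3,4,7,9} → only 8 remains.
row 8, column 5 = 2: row 8 has {1,3,4,5,6,7,8,9}; col 5 has {3,9}; region has {1,3,5,6,8,9} → only 2 remains.
row 2, column 9 = 3: in row 2, 3 can only go here (every other open cell in that row sees a 3).
row 6, column 7 = 3: in row 6, 3 can only go here (every other open cell in that row sees a 3).
row 6, column 1 = 8: in row 6, 8 can only go here (every other open cell in that row sees an 8).
row 7, column 3 = 3: in row 7, 3 can only go here (every other open cell in that row sees a 3).
row 7, column 5 = 8: in column 5, 8 can only go here (every other open cell in that column sees an 8).
row 3, column 9 = 7: in column 9, 7 can only go here (every other open cell in that column sees a 7).
row 4, column 9 = 4: in column 9, 4 can only go here (every other open cell in that column sees a 4).
row 3, column 8 = 4: in row 3, 4 can only go here (every other open cell in that row sees a 4).
row 6, column 2 = 4: in row 6, 4 can only go here (every other open cell in that row sees a 4).
row 9, column 5 = 4: in column 5, 4 can only go here (every other open cell in that column sees a 4).
row 9, column 1 = 7: row 9 has {1,2,3,4,5,6,8,9}; col 1 has {3,8}; region has {1,2,3,4,5,6,8,9} → only 7 remains.
row 2, column 1 = 1: in region A, 1 can only go here (every other open cell in that region sees a 1).
Singles propagation stalls; row 5, column 3 is still open with candidates {1,9}.
  Try row 5, column 3 = 9: this forces row 6, column 3=1; then region F has no cell left for 1 — contradiction.
So row 5, column 3 = 1.
row 6, column 3 = 9 (sole candidate).
Singles propagation stalls; row 5, column 4 is still open with candidates {6,7}.
  Try row 5, column 4 = 6: this forces row 7, column 1=5, row 7, column 9=6, row 5, column 5=7, row 6, column 9=5, row 6, column 6=1, row 6, column 5=6; then row 2 has no cell left for 6 — contradiction.
So row 5, column 4 = 7.
Singles propagation stalls; row 5, column 5 is still open with candidates {5,6}.
  Try row 5, column 5 = 6: this forces row 7, column 1=5, row 7, column 9=6, row 6, column 9=5, row 6, column 6=1, row 6, column 5=7, row 2, column 5=5, row 2, column 6=8, row 2, column 8=9; then region F has no cell left for 9 — contradiction.
So row 5, column 5 = 5.
row 3, column 5 = 1 (sole candidate).
row 7, column 1 = 6 (sole candidate).
row 7, column 9 = 5 (sole candidate).
row 6, column 9 = 6 (sole candidate).
row 6, column 4 = 2 (sole candidate).
row 6, column 5 = 7 (sole candidate).
row 6, column 8 = 5 (sole candidate).
row 2, column 5 = 6 (sole candidate).
row 6, column 6 = 1 (sole candidate).
row 2, column 4 = 9 (sole candidate).
row 2, column 8 = 8 (sole candidate).
row 2, column 6 = 5 (sole candidate).
row 3, column 7 = 9 (sole candidate).
row 4, column 6 = 8 (sole candidate).
row 7, column 7 = 1 (sole candidate).
row 2, column 2 = 7 (sole candidate).
row 4, column 4 = 6 (sole candidate).
row 4, column 7 = 5 (sole candidate).
row 4, column 8 = 9 (sole candidate).
row 5, column 7 = 4: row 5 has {1,2,3,5,7,8}; col 7 has {1,2,3,5,7,8,9}; region has {3,5,6,7,8} → only 4 remains.
row 5, column 8 = 6: row 5 has {1,2,3,4,5,7,8}; col 8 has {1,3,4,5,8,9}; region has {1,2,3,4,5,7,8,9} → only 6 remains.
row 7, column 8 = 2 (sole candidate).
row 1, column 2 = 5 (sole candidate).
row 1, column 4 = 8 (sole candidate).
row 1, column 7 = 6 (sole candidate).
row 1, column 8 = 7 (sole candidate).
row 3, column 2 = 2 (sole candidate).
row 4, column 1 = 2 (sole candidate).
row 4, column 2 = 1 (sole candidate).
row 5, column 1 = 9: row 5 has {1,2,3,4,5,6,7,8}; col 1 has {1,2,3,6,7,8}; region has {1,2,3,4,5,6,7,8} → only 9 remains.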